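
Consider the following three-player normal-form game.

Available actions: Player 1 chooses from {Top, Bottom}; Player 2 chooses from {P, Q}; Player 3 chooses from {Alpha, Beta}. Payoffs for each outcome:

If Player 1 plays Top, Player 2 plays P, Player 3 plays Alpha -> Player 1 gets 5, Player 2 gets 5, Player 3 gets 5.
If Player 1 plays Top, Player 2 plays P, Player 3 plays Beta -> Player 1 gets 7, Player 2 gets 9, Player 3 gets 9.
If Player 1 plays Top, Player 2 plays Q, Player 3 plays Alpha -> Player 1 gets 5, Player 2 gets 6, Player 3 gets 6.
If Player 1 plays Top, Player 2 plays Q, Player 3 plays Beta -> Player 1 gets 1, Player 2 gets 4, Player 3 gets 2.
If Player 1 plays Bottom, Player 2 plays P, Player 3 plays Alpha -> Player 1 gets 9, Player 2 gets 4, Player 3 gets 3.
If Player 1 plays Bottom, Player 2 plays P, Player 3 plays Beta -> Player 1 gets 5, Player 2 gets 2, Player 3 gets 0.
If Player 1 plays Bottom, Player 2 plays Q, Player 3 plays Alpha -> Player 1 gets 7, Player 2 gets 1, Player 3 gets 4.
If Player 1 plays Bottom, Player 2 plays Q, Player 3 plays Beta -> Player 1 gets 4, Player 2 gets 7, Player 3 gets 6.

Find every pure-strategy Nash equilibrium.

Player 1 against (P, Alpha): payoffs 5, 9 → best response Bottom.
Player 1 against (P, Beta): payoffs 7, 5 → best response Top.
Player 1 against (Q, Alpha): payoffs 5, 7 → best response Bottom.
Player 1 against (Q, Beta): payoffs 1, 4 → best response Bottom.
Player 2 against (Top, Alpha): payoffs 5, 6 → best response Q.
Player 2 against (Top, Beta): payoffs 9, 4 → best response P.
Player 2 against (Bottom, Alpha): payoffs 4, 1 → best response P.
Player 2 against (Bottom, Beta): payoffs 2, 7 → best response Q.
Player 3 against (Top, P): payoffs 5, 9 → best response Beta.
Player 3 against (Top, Q): payoffs 6, 2 → best response Alpha.
Player 3 against (Bottom, P): payoffs 3, 0 → best response Alpha.
Player 3 against (Bottom, Q): payoffs 4, 6 → best response Beta.
Mutual best responses: (Top, P, Beta); (Bottom, P, Alpha); (Bottom, Q, Beta).

(Top, P, Beta), (Bottom, P, Alpha), (Bottom, Q, Beta)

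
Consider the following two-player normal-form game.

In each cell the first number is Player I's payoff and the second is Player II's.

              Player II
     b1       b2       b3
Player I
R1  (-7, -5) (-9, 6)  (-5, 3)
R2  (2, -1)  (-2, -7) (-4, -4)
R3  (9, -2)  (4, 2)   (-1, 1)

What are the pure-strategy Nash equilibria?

For each player, find the best response to each opponent profile; mutual best responses are the pure NE.
Player I against b1: payoffs -7, 2, 9 → best response R3.
Player I against b2: payoffs -9, -2, 4 → best response R3.
Player I against b3: payoffs -5, -4, -1 → best response R3.
Player II against R1: payoffs -5, 6, 3 → best response b2.
Player II against R2: payoffs -1, -7, -4 → best response b1.
Player II against R3: payoffs -2, 2, 1 → best response b2.
Mutual best responses: (R3, b2).

(R3, b2)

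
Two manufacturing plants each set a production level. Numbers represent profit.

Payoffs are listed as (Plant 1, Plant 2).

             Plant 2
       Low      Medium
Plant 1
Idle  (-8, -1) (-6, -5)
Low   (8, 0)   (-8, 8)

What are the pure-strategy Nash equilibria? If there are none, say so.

For each player, find the best response to each opponent profile; mutual best responses are the pure NE.
Plant 1 against Low: payoffs -8, 8 → best response Low.
Plant 1 against Medium: payoffs -6, -8 → best response Idle.
Plant 2 against Idle: payoffs -1, -5 → best response Low.
Plant 2 against Low: payoffs 0, 8 → best response Medium.
No profile is a mutual best response for all players.

No pure-strategy Nash equilibrium.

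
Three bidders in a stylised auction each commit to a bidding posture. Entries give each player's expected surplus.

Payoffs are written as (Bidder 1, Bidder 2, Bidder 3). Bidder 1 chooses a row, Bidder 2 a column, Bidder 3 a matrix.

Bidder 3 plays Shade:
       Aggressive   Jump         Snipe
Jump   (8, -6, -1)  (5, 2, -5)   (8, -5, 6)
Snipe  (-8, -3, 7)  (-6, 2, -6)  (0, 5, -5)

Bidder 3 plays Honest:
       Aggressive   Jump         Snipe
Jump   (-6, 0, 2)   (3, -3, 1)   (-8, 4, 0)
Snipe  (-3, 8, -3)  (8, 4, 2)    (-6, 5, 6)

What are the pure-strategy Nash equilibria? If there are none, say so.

For each player, find the best response to each opponent profile; mutual best responses are the pure NE.
Bidder 1 against (Aggressive, Shade): payoffs 8, -8 → best response Jump.
Bidder 1 against (Aggressive, Honest): payoffs -6, -3 → best response Snipe.
Bidder 1 against (Jump, Shade): payoffs 5, -6 → best response Jump.
Bidder 1 against (Jump, Honest): payoffs 3, 8 → best response Snipe.
Bidder 1 against (Snipe, Shade): payoffs 8, 0 → best response Jump.
Bidder 1 against (Snipe, Honest): payoffs -8, -6 → best response Snipe.
Bidder 2 against (Jump, Shade): payoffs -6, 2, -5 → best response Jump.
Bidder 2 against (Jump, Honest): payoffs 0, -3, 4 → best response Snipe.
Bidder 2 against (Snipe, Shade): payoffs -3, 2, 5 → best response Snipe.
Bidder 2 against (Snipe, Honest): payoffs 8, 4, 5 → best response Aggressive.
Bidder 3 against (Jump, Aggressive): payoffs -1, 2 → best response Honest.
Bidder 3 against (Jump, Jump): payoffs -5, 1 → best response Honest.
Bidder 3 against (Jump, Snipe): payoffs 6, 0 → best response Shade.
Bidder 3 against (Snipe, Aggressive): payoffs 7, -3 → best response Shade.
Bidder 3 against (Snipe, Jump): payoffs -6, 2 → best response Honest.
Bidder 3 against (Snipe, Snipe): payoffs -5, 6 → best response Honest.
No profile is a mutual best response for all players.

There is no pure-strategy Nash equilibrium.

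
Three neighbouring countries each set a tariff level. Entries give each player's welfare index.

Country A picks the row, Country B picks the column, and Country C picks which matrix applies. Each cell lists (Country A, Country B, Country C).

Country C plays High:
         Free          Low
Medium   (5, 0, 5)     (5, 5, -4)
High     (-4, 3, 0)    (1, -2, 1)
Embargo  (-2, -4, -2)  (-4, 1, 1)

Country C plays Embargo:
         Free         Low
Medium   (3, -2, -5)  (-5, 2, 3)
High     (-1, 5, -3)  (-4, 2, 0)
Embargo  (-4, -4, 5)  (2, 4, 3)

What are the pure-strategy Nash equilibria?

Check each profile: it is a Nash equilibrium iff no player can strictly gain by switching unilaterally.
(Medium, Free, High): Country B can switch to Low (0 → 5). Not NE.
(Medium, Free, Embargo): Country B can switch to Low (-2 → 2). Not NE.
(Medium, Low, High): Country C can switch to Embargo (-4 → 3). Not NE.
(Medium, Low, Embargo): Country A can switch to High (-5 → -4). Not NE.
(High, Free, High): Country A can switch to Medium (-4 → 5). Not NE.
(High, Free, Embargo): Country A can switch to Medium (-1 → 3). Not NE.
(High, Low, High): Country A can switch to Medium (1 → 5). Not NE.
(High, Low, Embargo): Country A can switch to Embargo (-4 → 2). Not NE.
(Embargo, Low, Embargo): Country A gets 2, best alternative -4; Country B gets 4, best alternative -4; Country C gets 3, best alternative 1. No profitable deviation — NE.
(The remaining 3 profiles each have a profitable deviation by the same check.)

Pure NE: (Embargo, Low, Embargo)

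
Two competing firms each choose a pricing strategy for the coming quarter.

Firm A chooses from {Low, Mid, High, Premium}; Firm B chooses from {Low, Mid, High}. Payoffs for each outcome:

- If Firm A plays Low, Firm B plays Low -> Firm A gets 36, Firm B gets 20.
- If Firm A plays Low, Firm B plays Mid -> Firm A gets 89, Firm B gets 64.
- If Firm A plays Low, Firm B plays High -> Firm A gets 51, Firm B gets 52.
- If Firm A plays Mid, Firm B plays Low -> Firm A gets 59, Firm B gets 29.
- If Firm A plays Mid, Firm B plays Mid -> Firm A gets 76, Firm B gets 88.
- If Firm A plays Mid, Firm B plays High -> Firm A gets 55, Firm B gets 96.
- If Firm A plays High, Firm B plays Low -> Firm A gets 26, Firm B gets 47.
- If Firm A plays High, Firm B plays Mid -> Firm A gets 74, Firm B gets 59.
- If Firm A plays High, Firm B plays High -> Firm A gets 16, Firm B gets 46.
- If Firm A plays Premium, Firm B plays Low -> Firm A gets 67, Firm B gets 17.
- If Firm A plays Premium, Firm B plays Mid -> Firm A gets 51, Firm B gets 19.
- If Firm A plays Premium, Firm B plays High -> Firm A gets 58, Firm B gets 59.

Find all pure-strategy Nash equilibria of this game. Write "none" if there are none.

Firm A against Low: payoffs 36, 59, 26, 67 → best response Premium.
Firm A against Mid: payoffs 89, 76, 74, 51 → best response Low.
Firm A against High: payoffs 51, 55, 16, 58 → best response Premium.
Firm B against Low: payoffs 20, 64, 52 → best response Mid.
Firm B against Mid: payoffs 29, 88, 96 → best response High.
Firm B against High: payoffs 47, 59, 46 → best response Mid.
Firm B against Premium: payoffs 17, 19, 59 → best response High.
Mutual best responses: (Low, Mid); (Premium, High).

The pure Nash equilibria are (Low, Mid), (Premium, High).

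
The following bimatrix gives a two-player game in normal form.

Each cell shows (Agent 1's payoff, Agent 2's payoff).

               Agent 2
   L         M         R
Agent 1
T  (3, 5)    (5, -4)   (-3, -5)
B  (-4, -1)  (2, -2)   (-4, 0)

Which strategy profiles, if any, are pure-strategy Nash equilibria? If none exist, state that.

(T, L): Agent 1 gets 3, best alternative -4; Agent 2 gets 5, best alternative -4. No profitable deviation — NE.
(T, M): Agent 2 can switch to L (-4 → 5). Not NE.
(T, R): Agent 2 can switch to L (-5 → 5). Not NE.
(B, L): Agent 1 can switch to T (-4 → 3). Not NE.
(B, M): Agent 1 can switch to T (2 → 5). Not NE.
(B, R): Agent 1 can switch to T (-4 → -3). Not NE.

The unique pure-strategy Nash equilibrium is (T, L).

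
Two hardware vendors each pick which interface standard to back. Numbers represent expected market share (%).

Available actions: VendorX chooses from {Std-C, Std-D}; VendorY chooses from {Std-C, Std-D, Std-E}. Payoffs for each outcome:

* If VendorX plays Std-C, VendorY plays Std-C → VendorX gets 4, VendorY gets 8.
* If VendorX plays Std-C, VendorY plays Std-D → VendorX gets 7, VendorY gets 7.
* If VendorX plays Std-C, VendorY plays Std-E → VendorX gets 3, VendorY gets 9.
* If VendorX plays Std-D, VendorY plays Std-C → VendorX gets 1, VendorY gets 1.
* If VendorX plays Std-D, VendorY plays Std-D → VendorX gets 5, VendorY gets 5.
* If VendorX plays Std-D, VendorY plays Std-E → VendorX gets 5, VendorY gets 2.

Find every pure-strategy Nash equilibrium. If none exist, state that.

(Std-C, Std-C): VendorY can switch to Std-E (8 → 9). Not NE.
(Std-C, Std-D): VendorY can switch to Std-C (7 → 8). Not NE.
(Std-C, Std-E): VendorX can switch to Std-D (3 → 5). Not NE.
(Std-D, Std-C): VendorX can switch to Std-C (1 → 4). Not NE.
(Std-D, Std-D): VendorX can switch to Std-C (5 → 7). Not NE.
(Std-D, Std-E): VendorY can switch to Std-D (2 → 5). Not NE.

This game has no pure Nash equilibrium.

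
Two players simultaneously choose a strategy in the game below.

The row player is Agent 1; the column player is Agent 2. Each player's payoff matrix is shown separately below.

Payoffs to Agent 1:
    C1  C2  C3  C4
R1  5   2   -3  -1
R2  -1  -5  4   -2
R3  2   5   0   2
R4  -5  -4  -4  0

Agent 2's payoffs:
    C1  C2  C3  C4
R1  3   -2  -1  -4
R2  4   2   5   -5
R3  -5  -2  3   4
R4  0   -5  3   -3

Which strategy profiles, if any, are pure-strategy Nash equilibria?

Mark each player's best response to every combination of opponents' strategies; a profile where every player is best-responding is a pure Nash equilibrium.
Agent 1 against C1: payoffs 5, -1, 2, -5 → best response R1.
Agent 1 against C2: payoffs 2, -5, 5, -4 → best response R3.
Agent 1 against C3: payoffs -3, 4, 0, -4 → best response R2.
Agent 1 against C4: payoffs -1, -2, 2, 0 → best response R3.
Agent 2 against R1: payoffs 3, -2, -1, -4 → best response C1.
Agent 2 against R2: payoffs 4, 2, 5, -5 → best response C3.
Agent 2 against R3: payoffs -5, -2, 3, 4 → best response C4.
Agent 2 against R4: payoffs 0, -5, 3, -3 → best response C3.
Mutual best responses: (R1, C1); (R2, C3); (R3, C4).

Pure-strategy Nash equilibria: (R1, C1); (R2, C3); (R3, C4)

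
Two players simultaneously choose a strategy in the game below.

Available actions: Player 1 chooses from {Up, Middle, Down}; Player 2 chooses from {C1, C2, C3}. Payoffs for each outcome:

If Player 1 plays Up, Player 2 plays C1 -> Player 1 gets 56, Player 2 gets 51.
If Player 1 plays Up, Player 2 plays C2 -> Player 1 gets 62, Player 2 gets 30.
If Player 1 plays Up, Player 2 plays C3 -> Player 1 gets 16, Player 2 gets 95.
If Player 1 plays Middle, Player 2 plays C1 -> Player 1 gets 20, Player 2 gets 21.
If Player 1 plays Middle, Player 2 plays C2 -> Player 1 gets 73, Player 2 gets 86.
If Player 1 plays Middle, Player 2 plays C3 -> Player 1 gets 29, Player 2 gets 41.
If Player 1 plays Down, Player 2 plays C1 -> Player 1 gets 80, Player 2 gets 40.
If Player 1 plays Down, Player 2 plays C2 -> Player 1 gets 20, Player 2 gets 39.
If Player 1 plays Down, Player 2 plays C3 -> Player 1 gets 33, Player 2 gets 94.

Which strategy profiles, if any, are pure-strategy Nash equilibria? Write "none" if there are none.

Pure-strategy Nash equilibria: (Middle, C2), (Down, C3)

Player 1 against C1: payoffs 56, 20, 80 → best response Down.
Player 1 against C2: payoffs 62, 73, 20 → best response Middle.
Player 1 against C3: payoffs 16, 29, 33 → best response Down.
Player 2 against Up: payoffs 51, 30, 95 → best response C3.
Player 2 against Middle: payoffs 21, 86, 41 → best response C2.
Player 2 against Down: payoffs 40, 39, 94 → best response C3.
Mutual best responses: (Middle, C2); (Down, C3).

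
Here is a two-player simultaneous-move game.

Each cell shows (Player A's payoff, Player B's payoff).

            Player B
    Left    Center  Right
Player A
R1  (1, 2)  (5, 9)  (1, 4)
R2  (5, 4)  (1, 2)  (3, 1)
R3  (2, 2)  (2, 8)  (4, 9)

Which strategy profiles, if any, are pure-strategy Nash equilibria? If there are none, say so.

The pure Nash equilibria are (R1, Center) and (R2, Left) and (R3, Right).

For each strategy profile, look for a profitable unilateral deviation.
(R1, Left): Player A can switch to R2 (1 → 5). Not NE.
(R1, Center): Player A gets 5, best alternative 2; Player B gets 9, best alternative 4. No profitable deviation — NE.
(R1, Right): Player A can switch to R2 (1 → 3). Not NE.
(R2, Left): Player A gets 5, best alternative 2; Player B gets 4, best alternative 2. No profitable deviation — NE.
(R2, Center): Player A can switch to R1 (1 → 5). Not NE.
(R2, Right): Player A can switch to R3 (3 → 4). Not NE.
(R3, Left): Player A can switch to R2 (2 → 5). Not NE.
(R3, Center): Player A can switch to R1 (2 → 5). Not NE.
(R3, Right): Player A gets 4, best alternative 3; Player B gets 9, best alternative 8. No profitable deviation — NE.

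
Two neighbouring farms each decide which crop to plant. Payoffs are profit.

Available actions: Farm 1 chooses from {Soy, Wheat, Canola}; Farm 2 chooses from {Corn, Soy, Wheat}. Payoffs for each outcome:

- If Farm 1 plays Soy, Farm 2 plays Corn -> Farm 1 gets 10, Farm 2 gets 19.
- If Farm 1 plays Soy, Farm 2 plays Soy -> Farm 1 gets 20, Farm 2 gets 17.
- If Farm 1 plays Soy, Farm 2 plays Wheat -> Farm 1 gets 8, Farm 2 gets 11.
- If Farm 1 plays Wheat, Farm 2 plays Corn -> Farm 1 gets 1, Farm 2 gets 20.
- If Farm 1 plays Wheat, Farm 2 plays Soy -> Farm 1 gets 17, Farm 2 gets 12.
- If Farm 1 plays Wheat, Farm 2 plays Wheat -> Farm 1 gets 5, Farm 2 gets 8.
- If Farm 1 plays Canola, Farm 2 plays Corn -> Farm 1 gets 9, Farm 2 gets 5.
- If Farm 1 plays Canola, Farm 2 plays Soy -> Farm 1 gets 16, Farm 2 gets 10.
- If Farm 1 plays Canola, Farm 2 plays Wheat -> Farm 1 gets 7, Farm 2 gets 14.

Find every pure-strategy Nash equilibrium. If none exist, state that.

Check each profile: it is a Nash equilibrium iff no player can strictly gain by switching unilaterally.
(Soy, Corn): Farm 1 gets 10, best alternative 9; Farm 2 gets 19, best alternative 17. No profitable deviation — NE.
(Soy, Soy): Farm 2 can switch to Corn (17 → 19). Not NE.
(Soy, Wheat): Farm 2 can switch to Corn (11 → 19). Not NE.
(Wheat, Corn): Farm 1 can switch to Soy (1 → 10). Not NE.
(Wheat, Soy): Farm 1 can switch to Soy (17 → 20). Not NE.
(Wheat, Wheat): Farm 1 can switch to Soy (5 → 8). Not NE.
(Canola, Corn): Farm 1 can switch to Soy (9 → 10). Not NE.
(The remaining 2 profiles each have a profitable deviation by the same check.)

Pure NE: (Soy, Corn)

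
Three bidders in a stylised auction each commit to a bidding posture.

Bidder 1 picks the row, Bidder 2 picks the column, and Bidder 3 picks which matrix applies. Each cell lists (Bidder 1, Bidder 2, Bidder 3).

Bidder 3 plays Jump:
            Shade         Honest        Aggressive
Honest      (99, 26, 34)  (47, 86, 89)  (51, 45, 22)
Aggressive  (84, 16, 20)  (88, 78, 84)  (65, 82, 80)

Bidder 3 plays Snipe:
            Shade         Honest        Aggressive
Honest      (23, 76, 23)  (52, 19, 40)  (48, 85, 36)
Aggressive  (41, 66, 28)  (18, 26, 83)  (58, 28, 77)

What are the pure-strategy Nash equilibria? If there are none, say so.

The pure Nash equilibria are (Aggressive, Shade, Snipe), (Aggressive, Aggressive, Jump).

(Honest, Shade, Jump): Bidder 2 can switch to Honest (26 → 86). Not NE.
(Honest, Shade, Snipe): Bidder 1 can switch to Aggressive (23 → 41). Not NE.
(Honest, Honest, Jump): Bidder 1 can switch to Aggressive (47 → 88). Not NE.
(Honest, Honest, Snipe): Bidder 2 can switch to Shade (19 → 76). Not NE.
(Honest, Aggressive, Jump): Bidder 1 can switch to Aggressive (51 → 65). Not NE.
(Honest, Aggressive, Snipe): Bidder 1 can switch to Aggressive (48 → 58). Not NE.
(Aggressive, Shade, Snipe): Bidder 1 gets 41, best alternative 23; Bidder 2 gets 66, best alternative 28; Bidder 3 gets 28, best alternative 20. No profitable deviation — NE.
(Aggressive, Aggressive, Jump): Bidder 1 gets 65, best alternative 51; Bidder 2 gets 82, best alternative 78; Bidder 3 gets 80, best alternative 77. No profitable deviation — NE.
(The remaining 4 profiles each have a profitable deviation by the same check.)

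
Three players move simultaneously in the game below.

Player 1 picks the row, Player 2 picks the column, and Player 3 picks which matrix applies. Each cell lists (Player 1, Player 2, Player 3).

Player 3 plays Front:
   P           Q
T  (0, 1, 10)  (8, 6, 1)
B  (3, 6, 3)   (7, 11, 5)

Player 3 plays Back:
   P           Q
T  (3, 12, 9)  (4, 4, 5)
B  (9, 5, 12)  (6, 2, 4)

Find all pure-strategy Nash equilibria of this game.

Check each profile: it is a Nash equilibrium iff no player can strictly gain by switching unilaterally.
(T, P, Front): Player 1 can switch to B (0 → 3). Not NE.
(T, P, Back): Player 1 can switch to B (3 → 9). Not NE.
(T, Q, Front): Player 3 can switch to Back (1 → 5). Not NE.
(T, Q, Back): Player 1 can switch to B (4 → 6). Not NE.
(B, P, Front): Player 2 can switch to Q (6 → 11). Not NE.
(B, P, Back): Player 1 gets 9, best alternative 3; Player 2 gets 5, best alternative 2; Player 3 gets 12, best alternative 3. No profitable deviation — NE.
(B, Q, Front): Player 1 can switch to T (7 → 8). Not NE.
(B, Q, Back): Player 2 can switch to P (2 → 5). Not NE.

The unique pure-strategy Nash equilibrium is (B, P, Back).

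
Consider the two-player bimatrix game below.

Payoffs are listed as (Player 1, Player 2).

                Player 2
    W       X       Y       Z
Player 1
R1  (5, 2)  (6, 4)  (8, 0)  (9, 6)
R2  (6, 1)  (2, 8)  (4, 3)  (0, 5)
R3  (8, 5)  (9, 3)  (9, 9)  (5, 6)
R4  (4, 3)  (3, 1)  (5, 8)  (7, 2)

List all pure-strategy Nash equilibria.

(R1, W): Player 1 can switch to R2 (5 → 6). Not NE.
(R1, X): Player 1 can switch to R3 (6 → 9). Not NE.
(R1, Y): Player 1 can switch to R3 (8 → 9). Not NE.
(R1, Z): Player 1 gets 9, best alternative 7; Player 2 gets 6, best alternative 4. No profitable deviation — NE.
(R2, W): Player 1 can switch to R3 (6 → 8). Not NE.
(R2, X): Player 1 can switch to R1 (2 → 6). Not NE.
(R2, Y): Player 1 can switch to R1 (4 → 8). Not NE.
(R3, Y): Player 1 gets 9, best alternative 8; Player 2 gets 9, best alternative 6. No profitable deviation — NE.
(The remaining 8 profiles each have a profitable deviation by the same check.)

(R1, Z); (R3, Y)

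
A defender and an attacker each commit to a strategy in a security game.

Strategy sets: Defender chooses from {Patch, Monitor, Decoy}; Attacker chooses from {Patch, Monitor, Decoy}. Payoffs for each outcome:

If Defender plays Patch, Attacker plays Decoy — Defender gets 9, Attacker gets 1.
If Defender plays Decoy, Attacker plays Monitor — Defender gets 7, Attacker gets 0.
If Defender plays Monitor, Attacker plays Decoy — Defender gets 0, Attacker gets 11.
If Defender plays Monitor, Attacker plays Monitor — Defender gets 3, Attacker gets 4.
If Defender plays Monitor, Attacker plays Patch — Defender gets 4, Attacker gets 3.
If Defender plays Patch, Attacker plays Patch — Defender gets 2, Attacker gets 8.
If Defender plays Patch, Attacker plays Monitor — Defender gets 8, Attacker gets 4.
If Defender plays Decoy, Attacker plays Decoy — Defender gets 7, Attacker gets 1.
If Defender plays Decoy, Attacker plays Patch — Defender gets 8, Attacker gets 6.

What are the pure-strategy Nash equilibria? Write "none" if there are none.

Check each profile: it is a Nash equilibrium iff no player can strictly gain by switching unilaterally.
(Patch, Patch): Defender can switch to Monitor (2 → 4). Not NE.
(Patch, Monitor): Attacker can switch to Patch (4 → 8). Not NE.
(Patch, Decoy): Attacker can switch to Patch (1 → 8). Not NE.
(Monitor, Patch): Defender can switch to Decoy (4 → 8). Not NE.
(Monitor, Monitor): Defender can switch to Patch (3 → 8). Not NE.
(Monitor, Decoy): Defender can switch to Patch (0 → 9). Not NE.
(Decoy, Patch): Defender gets 8, best alternative 4; Attacker gets 6, best alternative 1. No profitable deviation — NE.
(The remaining 2 profiles each have a profitable deviation by the same check.)

The unique pure-strategy Nash equilibrium is (Decoy, Patch).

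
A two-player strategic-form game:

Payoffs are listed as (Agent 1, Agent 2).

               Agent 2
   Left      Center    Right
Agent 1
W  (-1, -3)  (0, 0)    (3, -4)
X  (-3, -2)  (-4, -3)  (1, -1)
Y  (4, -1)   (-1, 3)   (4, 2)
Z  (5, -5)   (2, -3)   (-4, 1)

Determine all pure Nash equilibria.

none

Agent 1 against Left: payoffs -1, -3, 4, 5 → best response Z.
Agent 1 against Center: payoffs 0, -4, -1, 2 → best response Z.
Agent 1 against Right: payoffs 3, 1, 4, -4 → best response Y.
Agent 2 against W: payoffs -3, 0, -4 → best response Center.
Agent 2 against X: payoffs -2, -3, -1 → best response Right.
Agent 2 against Y: payoffs -1, 3, 2 → best response Center.
Agent 2 against Z: payoffs -5, -3, 1 → best response Right.
No profile is a mutual best response for all players.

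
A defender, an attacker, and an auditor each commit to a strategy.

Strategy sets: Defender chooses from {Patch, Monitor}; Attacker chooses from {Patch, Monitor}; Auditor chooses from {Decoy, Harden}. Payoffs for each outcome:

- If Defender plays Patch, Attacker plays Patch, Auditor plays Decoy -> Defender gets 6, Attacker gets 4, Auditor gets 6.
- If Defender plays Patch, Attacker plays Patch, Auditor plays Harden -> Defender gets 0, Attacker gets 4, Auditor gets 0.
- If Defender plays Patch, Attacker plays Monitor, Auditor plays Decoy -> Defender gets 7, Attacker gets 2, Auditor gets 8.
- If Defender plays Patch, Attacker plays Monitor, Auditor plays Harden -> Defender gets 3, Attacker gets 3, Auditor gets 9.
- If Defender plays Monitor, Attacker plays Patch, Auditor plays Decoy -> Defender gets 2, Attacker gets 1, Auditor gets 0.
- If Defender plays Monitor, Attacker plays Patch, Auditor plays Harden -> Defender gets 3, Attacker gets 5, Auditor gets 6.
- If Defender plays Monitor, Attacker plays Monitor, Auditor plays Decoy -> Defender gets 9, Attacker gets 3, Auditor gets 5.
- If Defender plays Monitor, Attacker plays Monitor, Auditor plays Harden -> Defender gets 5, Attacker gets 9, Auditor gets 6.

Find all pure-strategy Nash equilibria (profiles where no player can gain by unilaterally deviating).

The pure Nash equilibria are (Patch, Patch, Decoy) and (Monitor, Monitor, Harden).

Defender against (Patch, Decoy): payoffs 6, 2 → best response Patch.
Defender against (Patch, Harden): payoffs 0, 3 → best response Monitor.
Defender against (Monitor, Decoy): payoffs 7, 9 → best response Monitor.
Defender against (Monitor, Harden): payoffs 3, 5 → best response Monitor.
Attacker against (Patch, Decoy): payoffs 4, 2 → best response Patch.
Attacker against (Patch, Harden): payoffs 4, 3 → best response Patch.
Attacker against (Monitor, Decoy): payoffs 1, 3 → best response Monitor.
Attacker against (Monitor, Harden): payoffs 5, 9 → best response Monitor.
Auditor against (Patch, Patch): payoffs 6, 0 → best response Decoy.
Auditor against (Patch, Monitor): payoffs 8, 9 → best response Harden.
Auditor against (Monitor, Patch): payoffs 0, 6 → best response Harden.
Auditor against (Monitor, Monitor): payoffs 5, 6 → best response Harden.
Mutual best responses: (Patch, Patch, Decoy); (Monitor, Monitor, Harden).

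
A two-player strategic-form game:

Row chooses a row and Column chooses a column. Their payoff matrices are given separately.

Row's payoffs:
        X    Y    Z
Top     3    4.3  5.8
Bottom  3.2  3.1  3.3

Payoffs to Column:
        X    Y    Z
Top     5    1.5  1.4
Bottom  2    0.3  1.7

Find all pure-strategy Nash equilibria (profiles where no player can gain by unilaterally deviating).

The unique pure-strategy Nash equilibrium is (Bottom, X).

Check each profile: it is a Nash equilibrium iff no player can strictly gain by switching unilaterally.
(Top, X): Row can switch to Bottom (3 → 3.2). Not NE.
(Top, Y): Column can switch to X (1.5 → 5). Not NE.
(Top, Z): Column can switch to X (1.4 → 5). Not NE.
(Bottom, X): Row gets 3.2, best alternative 3; Column gets 2, best alternative 1.7. No profitable deviation — NE.
(Bottom, Y): Row can switch to Top (3.1 → 4.3). Not NE.
(Bottom, Z): Row can switch to Top (3.3 → 5.8). Not NE.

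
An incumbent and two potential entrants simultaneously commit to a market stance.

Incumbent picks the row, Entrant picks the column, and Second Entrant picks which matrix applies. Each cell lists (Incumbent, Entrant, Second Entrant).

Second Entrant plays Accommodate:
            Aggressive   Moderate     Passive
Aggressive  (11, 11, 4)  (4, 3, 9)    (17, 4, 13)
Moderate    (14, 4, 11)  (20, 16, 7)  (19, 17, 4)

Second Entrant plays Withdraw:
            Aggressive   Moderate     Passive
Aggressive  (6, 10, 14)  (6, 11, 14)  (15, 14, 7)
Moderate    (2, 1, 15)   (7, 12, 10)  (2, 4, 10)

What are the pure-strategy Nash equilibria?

(Moderate, Moderate, Withdraw)

(Aggressive, Aggressive, Accommodate): Incumbent can switch to Moderate (11 → 14). Not NE.
(Aggressive, Aggressive, Withdraw): Entrant can switch to Moderate (10 → 11). Not NE.
(Aggressive, Moderate, Accommodate): Incumbent can switch to Moderate (4 → 20). Not NE.
(Aggressive, Moderate, Withdraw): Incumbent can switch to Moderate (6 → 7). Not NE.
(Aggressive, Passive, Accommodate): Incumbent can switch to Moderate (17 → 19). Not NE.
(Aggressive, Passive, Withdraw): Second Entrant can switch to Accommodate (7 → 13). Not NE.
(Moderate, Aggressive, Accommodate): Entrant can switch to Moderate (4 → 16). Not NE.
(Moderate, Aggressive, Withdraw): Incumbent can switch to Aggressive (2 → 6). Not NE.
(Moderate, Moderate, Accommodate): Entrant can switch to Passive (16 → 17). Not NE.
(Moderate, Moderate, Withdraw): Incumbent gets 7, best alternative 6; Entrant gets 12, best alternative 4; Second Entrant gets 10, best alternative 7. No profitable deviation — NE.
(Moderate, Passive, Accommodate): Second Entrant can switch to Withdraw (4 → 10). Not NE.
(The remaining 1 profile has a profitable deviation by the same check.)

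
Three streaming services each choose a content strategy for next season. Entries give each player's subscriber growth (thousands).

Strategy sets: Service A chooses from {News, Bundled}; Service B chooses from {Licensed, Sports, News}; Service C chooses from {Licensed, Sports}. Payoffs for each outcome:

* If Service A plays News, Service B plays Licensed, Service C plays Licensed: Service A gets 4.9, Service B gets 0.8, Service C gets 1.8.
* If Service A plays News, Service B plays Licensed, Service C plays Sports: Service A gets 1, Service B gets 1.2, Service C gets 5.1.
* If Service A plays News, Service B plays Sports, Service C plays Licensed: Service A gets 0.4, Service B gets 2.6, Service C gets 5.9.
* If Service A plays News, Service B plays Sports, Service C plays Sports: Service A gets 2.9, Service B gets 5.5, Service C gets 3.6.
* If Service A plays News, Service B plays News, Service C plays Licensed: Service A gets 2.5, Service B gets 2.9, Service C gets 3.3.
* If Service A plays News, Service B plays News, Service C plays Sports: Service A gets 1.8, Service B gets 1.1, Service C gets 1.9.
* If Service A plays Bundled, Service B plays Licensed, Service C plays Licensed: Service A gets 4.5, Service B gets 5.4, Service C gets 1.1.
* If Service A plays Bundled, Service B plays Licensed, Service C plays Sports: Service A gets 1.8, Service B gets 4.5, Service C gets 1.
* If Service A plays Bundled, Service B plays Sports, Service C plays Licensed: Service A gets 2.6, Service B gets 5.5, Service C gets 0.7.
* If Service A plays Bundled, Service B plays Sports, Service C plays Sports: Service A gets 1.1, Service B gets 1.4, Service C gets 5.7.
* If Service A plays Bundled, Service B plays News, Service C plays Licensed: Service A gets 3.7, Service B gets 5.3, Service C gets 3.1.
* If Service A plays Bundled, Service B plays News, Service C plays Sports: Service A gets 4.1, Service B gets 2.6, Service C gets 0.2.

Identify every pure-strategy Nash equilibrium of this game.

There is no pure-strategy Nash equilibrium.

Service A against (Licensed, Licensed): payoffs 4.9, 4.5 → best response News.
Service A against (Licensed, Sports): payoffs 1, 1.8 → best response Bundled.
Service A against (Sports, Licensed): payoffs 0.4, 2.6 → best response Bundled.
Service A against (Sports, Sports): payoffs 2.9, 1.1 → best response News.
Service A against (News, Licensed): payoffs 2.5, 3.7 → best response Bundled.
Service A against (News, Sports): payoffs 1.8, 4.1 → best response Bundled.
Service B against (News, Licensed): payoffs 0.8, 2.6, 2.9 → best response News.
Service B against (News, Sports): payoffs 1.2, 5.5, 1.1 → best response Sports.
Service B against (Bundled, Licensed): payoffs 5.4, 5.5, 5.3 → best response Sports.
Service B against (Bundled, Sports): payoffs 4.5, 1.4, 2.6 → best response Licensed.
Service C against (News, Licensed): payoffs 1.8, 5.1 → best response Sports.
Service C against (News, Sports): payoffs 5.9, 3.6 → best response Licensed.
Service C against (News, News): payoffs 3.3, 1.9 → best response Licensed.
Service C against (Bundled, Licensed): payoffs 1.1, 1 → best response Licensed.
Service C against (Bundled, Sports): payoffs 0.7, 5.7 → best response Sports.
Service C against (Bundled, News): payoffs 3.1, 0.2 → best response Licensed.
No profile is a mutual best response for all players.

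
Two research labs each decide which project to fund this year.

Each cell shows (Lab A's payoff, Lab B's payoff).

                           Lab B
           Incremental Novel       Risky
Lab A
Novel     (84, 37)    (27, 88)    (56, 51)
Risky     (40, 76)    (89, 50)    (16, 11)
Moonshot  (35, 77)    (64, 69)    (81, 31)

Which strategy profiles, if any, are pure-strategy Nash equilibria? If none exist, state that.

There is no pure-strategy Nash equilibrium.

For each strategy profile, look for a profitable unilateral deviation.
(Novel, Incremental): Lab B can switch to Novel (37 → 88). Not NE.
(Novel, Novel): Lab A can switch to Risky (27 → 89). Not NE.
(Novel, Risky): Lab A can switch to Moonshot (56 → 81). Not NE.
(Risky, Incremental): Lab A can switch to Novel (40 → 84). Not NE.
(Risky, Novel): Lab B can switch to Incremental (50 → 76). Not NE.
(Risky, Risky): Lab A can switch to Novel (16 → 56). Not NE.
(Moonshot, Incremental): Lab A can switch to Novel (35 → 84). Not NE.
(Moonshot, Novel): Lab A can switch to Risky (64 → 89). Not NE.
(Moonshot, Risky): Lab B can switch to Incremental (31 → 77). Not NE.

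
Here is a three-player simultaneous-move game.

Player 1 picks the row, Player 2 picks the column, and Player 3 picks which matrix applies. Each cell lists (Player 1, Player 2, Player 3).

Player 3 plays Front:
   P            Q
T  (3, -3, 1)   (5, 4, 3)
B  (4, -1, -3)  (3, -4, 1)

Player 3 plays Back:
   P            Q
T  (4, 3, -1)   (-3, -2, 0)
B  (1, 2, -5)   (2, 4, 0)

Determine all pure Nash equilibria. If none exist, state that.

(T, Q, Front); (B, P, Front)

Player 1 against (P, Front): payoffs 3, 4 → best response B.
Player 1 against (P, Back): payoffs 4, 1 → best response T.
Player 1 against (Q, Front): payoffs 5, 3 → best response T.
Player 1 against (Q, Back): payoffs -3, 2 → best response B.
Player 2 against (T, Front): payoffs -3, 4 → best response Q.
Player 2 against (T, Back): payoffs 3, -2 → best response P.
Player 2 against (B, Front): payoffs -1, -4 → best response P.
Player 2 against (B, Back): payoffs 2, 4 → best response Q.
Player 3 against (T, P): payoffs 1, -1 → best response Front.
Player 3 against (T, Q): payoffs 3, 0 → best response Front.
Player 3 against (B, P): payoffs -3, -5 → best response Front.
Player 3 against (B, Q): payoffs 1, 0 → best response Front.
Mutual best responses: (T, Q, Front); (B, P, Front).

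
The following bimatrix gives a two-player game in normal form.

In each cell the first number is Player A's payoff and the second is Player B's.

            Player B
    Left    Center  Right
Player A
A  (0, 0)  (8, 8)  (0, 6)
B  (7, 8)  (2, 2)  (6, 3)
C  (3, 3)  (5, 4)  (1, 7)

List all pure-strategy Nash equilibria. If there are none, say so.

(A, Left): Player A can switch to B (0 → 7). Not NE.
(A, Center): Player A gets 8, best alternative 5; Player B gets 8, best alternative 6. No profitable deviation — NE.
(A, Right): Player A can switch to B (0 → 6). Not NE.
(B, Left): Player A gets 7, best alternative 3; Player B gets 8, best alternative 3. No profitable deviation — NE.
(B, Center): Player A can switch to A (2 → 8). Not NE.
(B, Right): Player B can switch to Left (3 → 8). Not NE.
(C, Left): Player A can switch to B (3 → 7). Not NE.
(C, Center): Player A can switch to A (5 → 8). Not NE.
(C, Right): Player A can switch to B (1 → 6). Not NE.

(A, Center) and (B, Left)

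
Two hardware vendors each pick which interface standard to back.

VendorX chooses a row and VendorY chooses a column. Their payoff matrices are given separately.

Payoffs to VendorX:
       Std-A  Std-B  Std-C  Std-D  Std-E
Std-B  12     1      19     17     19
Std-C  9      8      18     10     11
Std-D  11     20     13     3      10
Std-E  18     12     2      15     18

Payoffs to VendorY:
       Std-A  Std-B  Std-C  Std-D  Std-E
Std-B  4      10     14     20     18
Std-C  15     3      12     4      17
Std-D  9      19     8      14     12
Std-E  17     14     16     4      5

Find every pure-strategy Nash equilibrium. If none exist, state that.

Pure-strategy Nash equilibria: (Std-B, Std-D); (Std-D, Std-B); (Std-E, Std-A)

VendorX against Std-A: payoffs 12, 9, 11, 18 → best response Std-E.
VendorX against Std-B: payoffs 1, 8, 20, 12 → best response Std-D.
VendorX against Std-C: payoffs 19, 18, 13, 2 → best response Std-B.
VendorX against Std-D: payoffs 17, 10, 3, 15 → best response Std-B.
VendorX against Std-E: payoffs 19, 11, 10, 18 → best response Std-B.
VendorY against Std-B: payoffs 4, 10, 14, 20, 18 → best response Std-D.
VendorY against Std-C: payoffs 15, 3, 12, 4, 17 → best response Std-E.
VendorY against Std-D: payoffs 9, 19, 8, 14, 12 → best response Std-B.
VendorY against Std-E: payoffs 17, 14, 16, 4, 5 → best response Std-A.
Mutual best responses: (Std-B, Std-D); (Std-D, Std-B); (Std-E, Std-A).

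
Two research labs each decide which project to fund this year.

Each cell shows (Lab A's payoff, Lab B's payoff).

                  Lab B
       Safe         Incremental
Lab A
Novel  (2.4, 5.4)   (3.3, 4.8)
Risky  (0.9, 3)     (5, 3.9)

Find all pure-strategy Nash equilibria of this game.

Pure-strategy Nash equilibria: (Novel, Safe); (Risky, Incremental)

Check each profile: it is a Nash equilibrium iff no player can strictly gain by switching unilaterally.
(Novel, Safe): Lab A gets 2.4, best alternative 0.9; Lab B gets 5.4, best alternative 4.8. No profitable deviation — NE.
(Novel, Incremental): Lab A can switch to Risky (3.3 → 5). Not NE.
(Risky, Safe): Lab A can switch to Novel (0.9 → 2.4). Not NE.
(Risky, Incremental): Lab A gets 5, best alternative 3.3; Lab B gets 3.9, best alternative 3. No profitable deviation — NE.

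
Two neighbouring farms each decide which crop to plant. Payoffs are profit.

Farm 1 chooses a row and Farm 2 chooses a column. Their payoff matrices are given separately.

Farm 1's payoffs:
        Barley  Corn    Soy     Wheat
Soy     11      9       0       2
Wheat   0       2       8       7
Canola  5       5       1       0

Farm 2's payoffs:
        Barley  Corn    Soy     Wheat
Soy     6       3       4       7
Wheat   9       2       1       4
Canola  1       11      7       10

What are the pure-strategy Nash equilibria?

none

(Soy, Barley): Farm 2 can switch to Wheat (6 → 7). Not NE.
(Soy, Corn): Farm 2 can switch to Barley (3 → 6). Not NE.
(Soy, Soy): Farm 1 can switch to Wheat (0 → 8). Not NE.
(Soy, Wheat): Farm 1 can switch to Wheat (2 → 7). Not NE.
(Wheat, Barley): Farm 1 can switch to Soy (0 → 11). Not NE.
(Wheat, Corn): Farm 1 can switch to Soy (2 → 9). Not NE.
(Wheat, Soy): Farm 2 can switch to Barley (1 → 9). Not NE.
(Wheat, Wheat): Farm 2 can switch to Barley (4 → 9). Not NE.
(The remaining 4 profiles each have a profitable deviation by the same check.)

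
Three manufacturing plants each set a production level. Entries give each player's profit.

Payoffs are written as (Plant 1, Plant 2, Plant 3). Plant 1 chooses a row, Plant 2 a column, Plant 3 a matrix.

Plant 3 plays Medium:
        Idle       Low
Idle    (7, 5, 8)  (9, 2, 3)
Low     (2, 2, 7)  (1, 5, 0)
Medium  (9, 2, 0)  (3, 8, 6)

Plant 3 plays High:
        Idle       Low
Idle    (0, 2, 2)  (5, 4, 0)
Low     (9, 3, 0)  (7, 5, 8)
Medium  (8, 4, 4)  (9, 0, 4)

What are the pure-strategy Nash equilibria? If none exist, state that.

Check each profile: it is a Nash equilibrium iff no player can strictly gain by switching unilaterally.
(Idle, Idle, Medium): Plant 1 can switch to Medium (7 → 9). Not NE.
(Idle, Idle, High): Plant 1 can switch to Low (0 → 9). Not NE.
(Idle, Low, Medium): Plant 2 can switch to Idle (2 → 5). Not NE.
(Idle, Low, High): Plant 1 can switch to Low (5 → 7). Not NE.
(Low, Idle, Medium): Plant 1 can switch to Idle (2 → 7). Not NE.
(Low, Idle, High): Plant 2 can switch to Low (3 → 5). Not NE.
(Low, Low, Medium): Plant 1 can switch to Idle (1 → 9). Not NE.
(Low, Low, High): Plant 1 can switch to Medium (7 → 9). Not NE.
(Medium, Idle, Medium): Plant 2 can switch to Low (2 → 8). Not NE.
(Medium, Idle, High): Plant 1 can switch to Low (8 → 9). Not NE.
(The remaining 2 profiles each have a profitable deviation by the same check.)

There is no pure-strategy Nash equilibrium.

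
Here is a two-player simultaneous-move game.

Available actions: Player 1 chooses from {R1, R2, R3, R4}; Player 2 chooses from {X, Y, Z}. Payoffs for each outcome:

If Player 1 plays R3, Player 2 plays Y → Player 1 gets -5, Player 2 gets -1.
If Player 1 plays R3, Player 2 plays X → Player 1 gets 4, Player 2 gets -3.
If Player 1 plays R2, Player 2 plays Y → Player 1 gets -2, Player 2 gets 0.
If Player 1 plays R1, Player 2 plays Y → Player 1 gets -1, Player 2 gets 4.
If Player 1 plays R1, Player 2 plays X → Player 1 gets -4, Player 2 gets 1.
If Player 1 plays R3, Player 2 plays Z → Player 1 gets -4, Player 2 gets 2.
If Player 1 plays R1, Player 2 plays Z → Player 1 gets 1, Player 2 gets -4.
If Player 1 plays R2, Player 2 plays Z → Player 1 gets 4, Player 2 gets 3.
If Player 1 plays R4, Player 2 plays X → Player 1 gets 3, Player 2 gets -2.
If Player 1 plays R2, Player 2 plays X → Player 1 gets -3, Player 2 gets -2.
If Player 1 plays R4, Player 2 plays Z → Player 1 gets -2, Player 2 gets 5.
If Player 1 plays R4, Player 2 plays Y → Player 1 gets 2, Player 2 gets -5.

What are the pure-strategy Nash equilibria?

(R2, Z)

Player 1 against X: payoffs -4, -3, 4, 3 → best response R3.
Player 1 against Y: payoffs -1, -2, -5, 2 → best response R4.
Player 1 against Z: payoffs 1, 4, -4, -2 → best response R2.
Player 2 against R1: payoffs 1, 4, -4 → best response Y.
Player 2 against R2: payoffs -2, 0, 3 → best response Z.
Player 2 against R3: payoffs -3, -1, 2 → best response Z.
Player 2 against R4: payoffs -2, -5, 5 → best response Z.
Mutual best responses: (R2, Z).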